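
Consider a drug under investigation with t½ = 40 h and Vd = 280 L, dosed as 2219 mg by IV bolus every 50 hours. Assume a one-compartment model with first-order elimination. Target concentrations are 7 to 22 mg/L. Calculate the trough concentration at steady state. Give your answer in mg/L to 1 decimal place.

5.7 mg/L

τ/t½ = 50/40 ≈ 1.25, so fraction remaining f = (1/2)^(50/40) ≈ 0.4204.
At steady state, accumulation factor R = 1/(1 − e^(−kτ)) ≈ 1.7253.
Each bolus raises the concentration by D/Vd = 2219/280 ≈ 7.925 mg/L.
Steady-state peak Cmax,ss = C₀·R ≈ 7.925 × 1.7253 ≈ 13.673 mg/L.
One interval later, Cmin,ss = Cmax,ss·e^(−kτ) ≈ 13.673 × 0.4204 ≈ 5.748 mg/L.
Trough 5.7 mg/L vs MEC 7 mg/L: subtherapeutic.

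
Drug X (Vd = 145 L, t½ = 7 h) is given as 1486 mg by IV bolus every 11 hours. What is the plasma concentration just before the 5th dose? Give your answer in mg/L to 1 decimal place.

f = (1/2)^(τ/t½) = (1/2)^(11/7) ≈ 0.3365.
C₀ = D/Vd = 1486/145 ≈ 10.248 mg/L.
Before the 5th dose, 4 doses have been given. Superposition: Cmin = C₀·(f + f² + … + f^4).
≈ 10.248 × (0.3365 + 0.1132 + 0.0381 + 0.0128) ≈ 10.248 × 0.5006 ≈ 5.130 mg/L.

5.1 mg/L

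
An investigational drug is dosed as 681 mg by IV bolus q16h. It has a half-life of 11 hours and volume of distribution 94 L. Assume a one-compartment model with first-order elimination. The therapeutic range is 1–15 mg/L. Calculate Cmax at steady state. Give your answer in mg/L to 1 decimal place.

11.4 mg/L

τ/t½ = 16/11 ≈ 1.4545, so fraction remaining f = (1/2)^(16/11) ≈ 0.3649.
Accumulation ratio R = 1/(1 − f) ≈ 1/0.6351 ≈ 1.5746.
Single-dose peak C₀ = D/Vd = 681/94 ≈ 7.245 mg/L.
Steady-state peak Cmax,ss = C₀·R ≈ 7.245 × 1.5746 ≈ 11.408 mg/L.
Peak 11.4 mg/L vs MTC 15 mg/L: below toxic threshold.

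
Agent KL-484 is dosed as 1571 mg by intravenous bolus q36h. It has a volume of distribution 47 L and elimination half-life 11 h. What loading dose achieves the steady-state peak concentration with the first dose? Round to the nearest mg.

f = (1/2)^(36/11) ≈ 0.103469; accumulation ratio R = 1/(1−f) ≈ 1.11541.
Loading dose to hit Cmax,ss on first dose: D_load = D_maint·R ≈ 1571 × 1.11541 ≈ 1752.31 mg.

1752 mg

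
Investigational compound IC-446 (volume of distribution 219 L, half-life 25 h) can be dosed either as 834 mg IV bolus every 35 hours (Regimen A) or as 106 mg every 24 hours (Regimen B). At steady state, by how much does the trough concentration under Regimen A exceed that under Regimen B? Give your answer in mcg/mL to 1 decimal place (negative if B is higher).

1.8 mcg/mL

Regimen A: f = (1/2)^(35/25) ≈ 0.3789; Cmin,ss = (834/219)·f/(1−f) ≈ 2.323 mcg/mL.
Regimen B: f = (1/2)^(24/25) ≈ 0.5141; Cmin,ss = (106/219)·f/(1−f) ≈ 0.512 mcg/mL.
Difference ≈ 2.323 − 0.512 ≈ 1.811 mcg/mL.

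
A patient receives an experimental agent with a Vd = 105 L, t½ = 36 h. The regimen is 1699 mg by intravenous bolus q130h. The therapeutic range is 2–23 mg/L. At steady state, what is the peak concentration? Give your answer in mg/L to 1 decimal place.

Over one 130-h interval, 130/36 ≈ 3.6111 half-lives elapse, leaving f ≈ 0.0818 of each dose.
Accumulation ratio R = 1/(1 − f) ≈ 1/0.9182 ≈ 1.0891.
Single-dose peak C₀ = D/Vd = 1699/105 ≈ 16.181 mg/L.
Steady-state peak Cmax,ss = C₀·R ≈ 16.181 × 1.0891 ≈ 17.623 mg/L.
Peak 17.6 mg/L vs MTC 23 mg/L: below toxic threshold.

17.6 mg/L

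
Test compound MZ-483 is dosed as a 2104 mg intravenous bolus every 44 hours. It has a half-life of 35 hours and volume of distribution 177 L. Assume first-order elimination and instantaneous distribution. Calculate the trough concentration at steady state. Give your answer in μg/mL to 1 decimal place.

Over one 44-h interval, 44/35 ≈ 1.2571 half-lives elapse, leaving f ≈ 0.4184 of each dose.
Each bolus raises the concentration by D/Vd = 2104/177 ≈ 11.887 μg/mL.
Steady-state trough Cmin,ss = C₀·f/(1−f) ≈ 11.887 × 0.4184/0.5816 ≈ 8.551 μg/mL.

8.6 μg/mL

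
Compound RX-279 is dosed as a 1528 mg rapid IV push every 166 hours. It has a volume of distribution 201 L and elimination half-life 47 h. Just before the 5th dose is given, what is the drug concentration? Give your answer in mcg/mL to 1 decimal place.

0.7 mcg/mL

f = (1/2)^(τ/t½) = (1/2)^(166/47) ≈ 0.0865.
C₀ = D/Vd = 1528/201 ≈ 7.602 mcg/mL.
Before the 5th dose, 4 doses have been given. Superposition: Cmin = C₀·(f + f² + … + f^4).
≈ 7.602 × (0.0865 + 0.0075 + 0.0006 + 0.0001) ≈ 7.602 × 0.0947 ≈ 0.720 mcg/mL.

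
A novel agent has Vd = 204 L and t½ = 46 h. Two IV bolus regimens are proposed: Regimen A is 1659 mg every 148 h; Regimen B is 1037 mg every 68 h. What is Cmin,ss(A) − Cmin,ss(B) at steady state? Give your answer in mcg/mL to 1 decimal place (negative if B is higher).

Regimen A: f = (1/2)^(148/46) ≈ 0.1075; Cmin,ss = (1659/204)·f/(1−f) ≈ 0.980 mcg/mL.
Regimen B: f = (1/2)^(68/46) ≈ 0.3589; Cmin,ss = (1037/204)·f/(1−f) ≈ 2.846 mcg/mL.
Difference ≈ 0.980 − 2.846 ≈ -1.866 mcg/mL.

-1.9 mcg/mL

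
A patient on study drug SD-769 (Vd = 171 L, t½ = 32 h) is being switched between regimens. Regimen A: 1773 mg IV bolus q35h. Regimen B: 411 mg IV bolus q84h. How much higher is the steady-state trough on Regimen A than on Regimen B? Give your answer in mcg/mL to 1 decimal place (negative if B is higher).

Regimen A: f = (1/2)^(35/32) ≈ 0.4685; Cmin,ss = (1773/171)·f/(1−f) ≈ 9.139 mcg/mL.
Regimen B: f = (1/2)^(84/32) ≈ 0.1621; Cmin,ss = (411/171)·f/(1−f) ≈ 0.465 mcg/mL.
Difference ≈ 9.139 − 0.465 ≈ 8.674 mcg/mL.

8.7 mcg/mL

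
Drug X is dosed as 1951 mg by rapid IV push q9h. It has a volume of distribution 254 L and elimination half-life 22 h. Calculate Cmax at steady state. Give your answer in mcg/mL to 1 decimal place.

31.1 mcg/mL

k = ln2/t½ = ln2/22 ≈ 0.031507 h⁻¹; fraction remaining f = e^(−kτ) = e^(−0.031507×9) ≈ 0.7531.
At steady state, accumulation factor R = 1/(1 − e^(−kτ)) ≈ 4.0502.
Single-dose peak C₀ = D/Vd = 1951/254 ≈ 7.681 mcg/mL.
Steady-state peak Cmax,ss = C₀·R ≈ 7.681 × 4.0502 ≈ 31.110 mcg/mL.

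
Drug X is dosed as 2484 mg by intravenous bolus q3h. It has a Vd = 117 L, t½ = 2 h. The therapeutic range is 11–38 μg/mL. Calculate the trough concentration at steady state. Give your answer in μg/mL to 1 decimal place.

k = ln2/t½ = ln2/2 ≈ 0.346574 h⁻¹; fraction remaining f = e^(−kτ) = e^(−0.346574×3) ≈ 0.3536.
Each bolus raises the concentration by D/Vd = 2484/117 ≈ 21.231 μg/mL.
Steady-state trough Cmin,ss = C₀·f/(1−f) ≈ 21.231 × 0.3536/0.6464 ≈ 11.614 μg/mL.
Trough 11.6 μg/mL vs MEC 11 μg/mL: adequate.

11.6 μg/mL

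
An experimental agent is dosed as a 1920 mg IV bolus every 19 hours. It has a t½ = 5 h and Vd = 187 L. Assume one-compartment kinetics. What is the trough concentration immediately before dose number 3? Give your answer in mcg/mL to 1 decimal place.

f = (1/2)^(τ/t½) = (1/2)^(19/5) ≈ 0.0718.
C₀ = D/Vd = 1920/187 ≈ 10.267 mcg/mL.
Before the 3rd dose, 2 doses have been given. Superposition: Cmin = C₀·(f + f²).
≈ 10.267 × (0.0718 + 0.0052) ≈ 10.267 × 0.0770 ≈ 0.791 mcg/mL.

0.8 mcg/mL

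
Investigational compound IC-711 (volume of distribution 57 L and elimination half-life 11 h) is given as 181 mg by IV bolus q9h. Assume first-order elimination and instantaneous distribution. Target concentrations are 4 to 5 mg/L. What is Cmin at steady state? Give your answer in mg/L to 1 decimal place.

Over one 9-h interval, 9/11 ≈ 0.81818 half-lives elapse, leaving f ≈ 0.5672 of each dose.
At steady state, accumulation factor R = 1/(1 − e^(−kτ)) ≈ 2.3105.
Single-dose peak C₀ = D/Vd = 181/57 ≈ 3.175 mg/L.
Steady-state peak Cmax,ss = C₀·R ≈ 3.175 × 2.3105 ≈ 7.336 mg/L.
Steady-state trough Cmin,ss = Cmax,ss·f ≈ 7.336 × 0.5672 ≈ 4.161 mg/L.
Trough 4.2 mg/L vs MEC 4 mg/L: adequate.

4.2 mg/L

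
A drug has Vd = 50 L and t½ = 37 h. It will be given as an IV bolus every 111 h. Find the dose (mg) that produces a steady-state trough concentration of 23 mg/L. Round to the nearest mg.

8050 mg

τ/t½ = 111/37 ≈ 3, so f = (1/2)^(111/37) ≈ 0.125000.
Cmin,ss = (D/Vd)·f/(1−f), so D = Cmin,ss·Vd·(1−f)/f.
D = 23 × 50 × (1−f)/f ≈ 23 × 50 × 7.00000 ≈ 8050.00 mg.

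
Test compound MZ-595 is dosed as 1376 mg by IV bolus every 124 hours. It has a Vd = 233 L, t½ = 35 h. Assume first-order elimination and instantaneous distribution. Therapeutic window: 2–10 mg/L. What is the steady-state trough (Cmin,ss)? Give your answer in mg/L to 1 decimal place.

0.6 mg/L

k = ln2/t½ = ln2/35 ≈ 0.019804 h⁻¹; fraction remaining f = e^(−kτ) = e^(−0.019804×124) ≈ 0.0858.
At steady state, accumulation factor R = 1/(1 − e^(−kτ)) ≈ 1.0939.
Single-dose peak C₀ = D/Vd = 1376/233 ≈ 5.906 mg/L.
Cmax,ss = C₀/(1 − f) ≈ 5.906/0.9142 ≈ 6.460 mg/L.
One interval later, Cmin,ss = Cmax,ss·e^(−kτ) ≈ 6.460 × 0.0858 ≈ 0.554 mg/L.
Trough 0.6 mg/L vs MEC 2 mg/L: subtherapeutic.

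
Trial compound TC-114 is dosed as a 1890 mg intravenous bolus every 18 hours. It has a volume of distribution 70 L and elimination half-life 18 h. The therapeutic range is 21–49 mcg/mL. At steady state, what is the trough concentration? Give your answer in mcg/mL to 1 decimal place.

27.0 mcg/mL

τ = 18 h = 1 half-life, so f = (1/2)^1 = 0.5.
At steady state, R = 1/(1 − 0.5) = 2/1.
Single-dose peak C₀ = D/Vd = 1890/70 = 27 mcg/mL.
Steady-state peak Cmax,ss = C₀·R = 27 × 2/1 ≈ 54.000 mcg/mL.
Steady-state trough Cmin,ss = Cmax,ss·f ≈ 54.000 × 0.5 ≈ 27.000 mcg/mL.
Trough 27.0 mcg/mL vs MEC 21 mcg/mL: adequate.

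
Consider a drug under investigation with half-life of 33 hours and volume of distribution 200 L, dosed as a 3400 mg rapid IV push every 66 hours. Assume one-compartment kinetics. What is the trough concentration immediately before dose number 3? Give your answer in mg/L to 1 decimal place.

5.3 mg/L

f = (1/2)^(τ/t½) = (1/2)^(66/33) ≈ 0.2500.
C₀ = D/Vd = 3400/200 ≈ 17.000 mg/L.
Before the 3rd dose, 2 doses have been given. Superposition: Cmin = C₀·(f + f²).
≈ 17.000 × (0.2500 + 0.0625) ≈ 17.000 × 0.3125 ≈ 5.312 mg/L.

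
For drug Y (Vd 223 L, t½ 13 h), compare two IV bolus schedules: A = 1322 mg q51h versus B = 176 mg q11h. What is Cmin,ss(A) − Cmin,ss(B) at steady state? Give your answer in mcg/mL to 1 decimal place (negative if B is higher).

-0.6 mcg/mL

Regimen A: f = (1/2)^(51/13) ≈ 0.0659; Cmin,ss = (1322/223)·f/(1−f) ≈ 0.418 mcg/mL.
Regimen B: f = (1/2)^(11/13) ≈ 0.5563; Cmin,ss = (176/223)·f/(1−f) ≈ 0.990 mcg/mL.
Difference ≈ 0.418 − 0.990 ≈ -0.572 mcg/mL.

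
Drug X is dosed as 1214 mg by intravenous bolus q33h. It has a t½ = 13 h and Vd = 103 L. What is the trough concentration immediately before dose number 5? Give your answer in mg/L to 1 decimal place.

2.4 mg/L

f = (1/2)^(τ/t½) = (1/2)^(33/13) ≈ 0.1721.
C₀ = D/Vd = 1214/103 ≈ 11.786 mg/L.
Before the 5th dose, 4 doses have been given. Superposition: Cmin = C₀·(f + f² + … + f^4).
≈ 11.786 × (0.1721 + 0.0296 + 0.0051 + 0.0009) ≈ 11.786 × 0.2077 ≈ 2.448 mg/L.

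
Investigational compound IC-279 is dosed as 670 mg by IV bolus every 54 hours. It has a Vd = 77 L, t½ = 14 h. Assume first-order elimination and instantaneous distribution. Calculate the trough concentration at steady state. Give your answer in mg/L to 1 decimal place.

Over one 54-h interval, 54/14 ≈ 3.8571 half-lives elapse, leaving f ≈ 0.0690 of each dose.
At steady state, accumulation factor R = 1/(1 − e^(−kτ)) ≈ 1.0741.
Each bolus raises the concentration by D/Vd = 670/77 ≈ 8.701 mg/L.
Steady-state peak Cmax,ss = C₀·R ≈ 8.701 × 1.0741 ≈ 9.346 mg/L.
One interval later, Cmin,ss = Cmax,ss·e^(−kτ) ≈ 9.346 × 0.0690 ≈ 0.645 mg/L.

0.6 mg/L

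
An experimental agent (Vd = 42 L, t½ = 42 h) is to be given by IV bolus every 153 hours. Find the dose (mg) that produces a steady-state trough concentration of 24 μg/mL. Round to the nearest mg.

τ/t½ = 153/42 ≈ 3.6429, so f = (1/2)^(153/42) ≈ 0.080055.
Cmin,ss = (D/Vd)·f/(1−f), so D = Cmin,ss·Vd·(1−f)/f.
D = 24 × 42 × (1−f)/f ≈ 24 × 42 × 11.49141 ≈ 11583.34 mg.

11583 mg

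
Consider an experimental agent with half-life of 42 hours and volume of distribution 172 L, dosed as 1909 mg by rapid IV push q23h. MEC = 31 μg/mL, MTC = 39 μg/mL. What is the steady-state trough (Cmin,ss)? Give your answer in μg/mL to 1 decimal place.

Over one 23-h interval, 23/42 ≈ 0.54762 half-lives elapse, leaving f ≈ 0.6841 of each dose.
Accumulation ratio R = 1/(1 − f) ≈ 1/0.3159 ≈ 3.1656.
Each bolus raises the concentration by D/Vd = 1909/172 ≈ 11.099 μg/mL.
Steady-state peak Cmax,ss = C₀·R ≈ 11.099 × 3.1656 ≈ 35.135 μg/mL.
Steady-state trough Cmin,ss = Cmax,ss·f ≈ 35.135 × 0.6841 ≈ 24.036 μg/mL.
Trough 24.0 μg/mL vs MEC 31 μg/mL: subtherapeutic.

24.0 μg/mL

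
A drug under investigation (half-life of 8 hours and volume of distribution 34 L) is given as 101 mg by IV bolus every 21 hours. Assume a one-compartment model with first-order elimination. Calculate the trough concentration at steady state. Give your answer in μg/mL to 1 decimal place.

Over one 21-h interval, 21/8 ≈ 2.625 half-lives elapse, leaving f ≈ 0.1621 of each dose.
Accumulation ratio R = 1/(1 − f) ≈ 1/0.8379 ≈ 1.1935.
Each bolus raises the concentration by D/Vd = 101/34 ≈ 2.971 μg/mL.
Cmax,ss = C₀/(1 − f) ≈ 2.971/0.8379 ≈ 3.546 μg/mL.
Steady-state trough Cmin,ss = Cmax,ss·f ≈ 3.546 × 0.1621 ≈ 0.575 μg/mL.

0.6 μg/mL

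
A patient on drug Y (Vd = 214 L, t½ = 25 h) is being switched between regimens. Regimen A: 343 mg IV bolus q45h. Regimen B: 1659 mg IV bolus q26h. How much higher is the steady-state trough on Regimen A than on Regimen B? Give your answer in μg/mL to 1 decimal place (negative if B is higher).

-6.7 μg/mL

Regimen A: f = (1/2)^(45/25) ≈ 0.2872; Cmin,ss = (343/214)·f/(1−f) ≈ 0.646 μg/mL.
Regimen B: f = (1/2)^(26/25) ≈ 0.4863; Cmin,ss = (1659/214)·f/(1−f) ≈ 7.339 μg/mL.
Difference ≈ 0.646 − 7.339 ≈ -6.693 μg/mL.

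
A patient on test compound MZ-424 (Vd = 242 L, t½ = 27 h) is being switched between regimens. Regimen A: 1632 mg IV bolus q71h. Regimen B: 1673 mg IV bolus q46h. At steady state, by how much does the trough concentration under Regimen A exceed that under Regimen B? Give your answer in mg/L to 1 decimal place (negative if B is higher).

-1.8 mg/L

Regimen A: f = (1/2)^(71/27) ≈ 0.1616; Cmin,ss = (1632/242)·f/(1−f) ≈ 1.300 mg/L.
Regimen B: f = (1/2)^(46/27) ≈ 0.3070; Cmin,ss = (1673/242)·f/(1−f) ≈ 3.063 mg/L.
Difference ≈ 1.300 − 3.063 ≈ -1.763 mg/L.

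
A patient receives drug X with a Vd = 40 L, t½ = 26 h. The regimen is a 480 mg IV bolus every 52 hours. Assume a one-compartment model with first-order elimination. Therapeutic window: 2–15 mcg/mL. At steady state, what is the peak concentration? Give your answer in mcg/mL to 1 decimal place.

τ = 52 h = 2 half-lives, so f = (1/2)^2 = 0.25.
At steady state, R = 1/(1 − 0.25) = 4/3.
Single-dose peak C₀ = D/Vd = 480/40 = 12 mcg/mL.
Steady-state peak Cmax,ss = C₀·R = 12 × 4/3 ≈ 16.000 mcg/mL.
Peak 16.0 mcg/mL vs MTC 15 mcg/mL: exceeds toxic threshold.

16.0 mcg/mL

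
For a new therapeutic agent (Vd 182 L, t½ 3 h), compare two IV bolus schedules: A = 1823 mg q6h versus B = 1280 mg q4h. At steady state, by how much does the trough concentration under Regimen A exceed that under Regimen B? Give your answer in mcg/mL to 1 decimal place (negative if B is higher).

Regimen A: f = (1/2)^(6/3) ≈ 0.2500; Cmin,ss = (1823/182)·f/(1−f) ≈ 3.339 mcg/mL.
Regimen B: f = (1/2)^(4/3) ≈ 0.3969; Cmin,ss = (1280/182)·f/(1−f) ≈ 4.628 mcg/mL.
Difference ≈ 3.339 − 4.628 ≈ -1.289 mcg/mL.

-1.3 mcg/mL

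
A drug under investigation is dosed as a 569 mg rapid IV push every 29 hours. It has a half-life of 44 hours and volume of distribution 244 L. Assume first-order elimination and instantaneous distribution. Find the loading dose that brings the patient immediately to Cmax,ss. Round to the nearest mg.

1552 mg

f = (1/2)^(29/44) ≈ 0.633277; accumulation ratio R = 1/(1−f) ≈ 2.72685.
Loading dose to hit Cmax,ss on first dose: D_load = D_maint·R ≈ 569 × 2.72685 ≈ 1551.58 mg.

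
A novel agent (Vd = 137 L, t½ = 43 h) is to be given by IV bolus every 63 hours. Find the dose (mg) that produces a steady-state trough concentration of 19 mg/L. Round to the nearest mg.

τ/t½ = 63/43 ≈ 1.4651, so f = (1/2)^(63/43) ≈ 0.362206.
Cmin,ss = (D/Vd)·f/(1−f), so D = Cmin,ss·Vd·(1−f)/f.
D = 19 × 137 × (1−f)/f ≈ 19 × 137 × 1.76086 ≈ 4583.52 mg.

4584 mg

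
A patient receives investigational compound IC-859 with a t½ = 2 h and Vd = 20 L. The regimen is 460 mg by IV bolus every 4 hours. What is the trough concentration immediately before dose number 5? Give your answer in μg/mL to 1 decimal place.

7.6 μg/mL

f = (1/2)^(τ/t½) = (1/2)^(4/2) ≈ 0.2500.
C₀ = D/Vd = 460/20 ≈ 23.000 μg/mL.
Before the 5th dose, 4 doses have been given. Superposition: Cmin = C₀·(f + f² + … + f^4).
≈ 23.000 × (0.2500 + 0.0625 + 0.0156 + 0.0039) ≈ 23.000 × 0.3320 ≈ 7.636 μg/mL.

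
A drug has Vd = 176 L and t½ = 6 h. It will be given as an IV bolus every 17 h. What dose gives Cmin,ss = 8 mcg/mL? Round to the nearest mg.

8627 mg

τ/t½ = 17/6 ≈ 2.8333, so f = (1/2)^(17/6) ≈ 0.140308.
Cmin,ss = (D/Vd)·f/(1−f), so D = Cmin,ss·Vd·(1−f)/f.
D = 8 × 176 × (1−f)/f ≈ 8 × 176 × 6.12718 ≈ 8627.07 mg.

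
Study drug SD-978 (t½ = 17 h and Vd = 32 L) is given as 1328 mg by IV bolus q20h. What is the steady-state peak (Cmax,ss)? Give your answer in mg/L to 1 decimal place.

k = ln2/t½ = ln2/17 ≈ 0.040773 h⁻¹; fraction remaining f = e^(−kτ) = e^(−0.040773×20) ≈ 0.4424.
Accumulation ratio R = 1/(1 − f) ≈ 1/0.5576 ≈ 1.7934.
Each bolus raises the concentration by D/Vd = 1328/32 ≈ 41.500 mg/L.
Steady-state peak Cmax,ss = C₀·R ≈ 41.500 × 1.7934 ≈ 74.426 mg/L.

74.4 mg/L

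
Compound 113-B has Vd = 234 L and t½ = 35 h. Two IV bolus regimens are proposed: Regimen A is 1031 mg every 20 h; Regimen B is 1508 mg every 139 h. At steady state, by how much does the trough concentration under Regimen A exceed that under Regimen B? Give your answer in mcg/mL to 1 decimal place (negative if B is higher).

8.6 mcg/mL

Regimen A: f = (1/2)^(20/35) ≈ 0.6730; Cmin,ss = (1031/234)·f/(1−f) ≈ 9.068 mcg/mL.
Regimen B: f = (1/2)^(139/35) ≈ 0.0638; Cmin,ss = (1508/234)·f/(1−f) ≈ 0.439 mcg/mL.
Difference ≈ 9.068 − 0.439 ≈ 8.629 mcg/mL.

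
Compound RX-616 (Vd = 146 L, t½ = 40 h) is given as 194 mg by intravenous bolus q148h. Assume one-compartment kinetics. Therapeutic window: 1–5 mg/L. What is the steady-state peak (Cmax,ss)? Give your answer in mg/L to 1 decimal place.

1.4 mg/L

k = ln2/t½ = ln2/40 ≈ 0.017329 h⁻¹; fraction remaining f = e^(−kτ) = e^(−0.017329×148) ≈ 0.0769.
At steady state, accumulation factor R = 1/(1 − e^(−kτ)) ≈ 1.0833.
Single-dose peak C₀ = D/Vd = 194/146 ≈ 1.329 mg/L.
Steady-state peak Cmax,ss = C₀·R ≈ 1.329 × 1.0833 ≈ 1.440 mg/L.
Peak 1.4 mg/L vs MTC 5 mg/L: below toxic threshold.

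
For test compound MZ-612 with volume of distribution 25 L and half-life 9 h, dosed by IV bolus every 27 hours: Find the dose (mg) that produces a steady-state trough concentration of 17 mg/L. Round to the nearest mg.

τ/t½ = 27/9 ≈ 3, so f = (1/2)^(27/9) ≈ 0.125000.
Cmin,ss = (D/Vd)·f/(1−f), so D = Cmin,ss·Vd·(1−f)/f.
D = 17 × 25 × (1−f)/f ≈ 17 × 25 × 7.00000 ≈ 2975.00 mg.

2975 mg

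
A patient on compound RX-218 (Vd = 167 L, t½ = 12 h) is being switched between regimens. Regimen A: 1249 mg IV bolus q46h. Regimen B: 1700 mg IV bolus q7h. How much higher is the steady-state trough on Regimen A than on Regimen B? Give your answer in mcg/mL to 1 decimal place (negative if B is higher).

-19.9 mcg/mL

Regimen A: f = (1/2)^(46/12) ≈ 0.0702; Cmin,ss = (1249/167)·f/(1−f) ≈ 0.565 mcg/mL.
Regimen B: f = (1/2)^(7/12) ≈ 0.6674; Cmin,ss = (1700/167)·f/(1−f) ≈ 20.427 mcg/mL.
Difference ≈ 0.565 − 20.427 ≈ -19.862 mcg/mL.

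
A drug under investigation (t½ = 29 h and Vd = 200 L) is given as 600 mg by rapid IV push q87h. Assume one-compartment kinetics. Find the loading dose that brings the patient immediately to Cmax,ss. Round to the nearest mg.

686 mg

f = (1/2)^(87/29) ≈ 0.125000; accumulation ratio R = 1/(1−f) ≈ 1.14286.
Loading dose to hit Cmax,ss on first dose: D_load = D_maint·R ≈ 600 × 1.14286 ≈ 685.72 mg.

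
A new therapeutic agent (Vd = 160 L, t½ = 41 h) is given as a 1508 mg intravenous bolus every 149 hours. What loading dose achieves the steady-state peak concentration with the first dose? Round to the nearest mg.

1640 mg

f = (1/2)^(149/41) ≈ 0.080540; accumulation ratio R = 1/(1−f) ≈ 1.08759.
Loading dose to hit Cmax,ss on first dose: D_load = D_maint·R ≈ 1508 × 1.08759 ≈ 1640.09 mg.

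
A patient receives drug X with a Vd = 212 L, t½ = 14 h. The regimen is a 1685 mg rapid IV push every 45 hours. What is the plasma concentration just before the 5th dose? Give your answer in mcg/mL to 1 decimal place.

1.0 mcg/mL

f = (1/2)^(τ/t½) = (1/2)^(45/14) ≈ 0.1077.
C₀ = D/Vd = 1685/212 ≈ 7.948 mcg/mL.
Before the 5th dose, 4 doses have been given. Superposition: Cmin = C₀·(f + f² + … + f^4).
≈ 7.948 × (0.1077 + 0.0116 + 0.0012 + 0.0001) ≈ 7.948 × 0.1206 ≈ 0.959 mcg/mL.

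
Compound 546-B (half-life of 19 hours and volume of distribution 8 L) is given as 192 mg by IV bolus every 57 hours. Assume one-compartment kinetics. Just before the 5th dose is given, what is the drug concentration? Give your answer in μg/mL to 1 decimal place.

f = (1/2)^(τ/t½) = (1/2)^(57/19) ≈ 0.1250.
C₀ = D/Vd = 192/8 ≈ 24.000 μg/mL.
Before the 5th dose, 4 doses have been given. Superposition: Cmin = C₀·(f + f² + … + f^4).
≈ 24.000 × (0.1250 + 0.0156 + 0.0020 + 0.0002) ≈ 24.000 × 0.1428 ≈ 3.427 μg/mL.

3.4 μg/mL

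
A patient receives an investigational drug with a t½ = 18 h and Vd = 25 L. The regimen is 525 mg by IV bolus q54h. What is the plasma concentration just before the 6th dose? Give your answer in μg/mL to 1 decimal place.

3.0 μg/mL

f = (1/2)^(τ/t½) = (1/2)^(54/18) ≈ 0.1250.
C₀ = D/Vd = 525/25 ≈ 21.000 μg/mL.
Before the 6th dose, 5 doses have been given. Superposition: Cmin = C₀·(f + f² + … + f^5).
≈ 21.000 × (0.1250 + 0.0156 + 0.0020 + 0.0002 + 0.0000) ≈ 21.000 × 0.1428 ≈ 2.999 μg/mL.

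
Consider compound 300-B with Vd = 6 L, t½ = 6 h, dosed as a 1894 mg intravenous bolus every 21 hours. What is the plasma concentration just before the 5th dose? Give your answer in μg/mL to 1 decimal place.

f = (1/2)^(τ/t½) = (1/2)^(21/6) ≈ 0.0884.
C₀ = D/Vd = 1894/6 ≈ 315.667 μg/mL.
Before the 5th dose, 4 doses have been given. Superposition: Cmin = C₀·(f + f² + … + f^4).
≈ 315.667 × (0.0884 + 0.0078 + 0.0007 + 0.0001) ≈ 315.667 × 0.0970 ≈ 30.620 μg/mL.

30.6 μg/mL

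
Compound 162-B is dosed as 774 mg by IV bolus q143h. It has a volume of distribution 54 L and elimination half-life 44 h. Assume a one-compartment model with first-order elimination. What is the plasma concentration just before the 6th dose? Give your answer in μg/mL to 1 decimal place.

1.7 μg/mL

f = (1/2)^(τ/t½) = (1/2)^(143/44) ≈ 0.1051.
C₀ = D/Vd = 774/54 ≈ 14.333 μg/mL.
Before the 6th dose, 5 doses have been given. Superposition: Cmin = C₀·(f + f² + … + f^5).
≈ 14.333 × (0.1051 + 0.0110 + 0.0012 + 0.0001 + 0.0000) ≈ 14.333 × 0.1174 ≈ 1.683 μg/mL.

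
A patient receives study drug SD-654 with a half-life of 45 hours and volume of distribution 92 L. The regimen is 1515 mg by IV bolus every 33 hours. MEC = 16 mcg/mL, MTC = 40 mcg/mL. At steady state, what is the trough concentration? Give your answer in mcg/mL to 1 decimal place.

24.9 mcg/mL

k = ln2/t½ = ln2/45 ≈ 0.015403 h⁻¹; fraction remaining f = e^(−kτ) = e^(−0.015403×33) ≈ 0.6015.
At steady state, accumulation factor R = 1/(1 − e^(−kτ)) ≈ 2.5094.
Each bolus raises the concentration by D/Vd = 1515/92 ≈ 16.467 mcg/mL.
Steady-state peak Cmax,ss = C₀·R ≈ 16.467 × 2.5094 ≈ 41.322 mcg/mL.
Steady-state trough Cmin,ss = Cmax,ss·f ≈ 41.322 × 0.6015 ≈ 24.855 mcg/mL.
Trough 24.9 mcg/mL vs MEC 16 mcg/mL: adequate.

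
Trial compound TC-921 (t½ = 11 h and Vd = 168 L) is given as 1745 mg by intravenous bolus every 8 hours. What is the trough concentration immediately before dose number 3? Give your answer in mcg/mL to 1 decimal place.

10.1 mcg/mL

f = (1/2)^(τ/t½) = (1/2)^(8/11) ≈ 0.6040.
C₀ = D/Vd = 1745/168 ≈ 10.387 mcg/mL.
Before the 3rd dose, 2 doses have been given. Superposition: Cmin = C₀·(f + f²).
≈ 10.387 × (0.6040 + 0.3648) ≈ 10.387 × 0.9688 ≈ 10.063 mcg/mL.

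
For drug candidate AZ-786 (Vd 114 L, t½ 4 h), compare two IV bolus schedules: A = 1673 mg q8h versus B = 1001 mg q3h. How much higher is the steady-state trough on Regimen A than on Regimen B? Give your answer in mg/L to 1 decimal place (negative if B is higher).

-8.0 mg/L

Regimen A: f = (1/2)^(8/4) ≈ 0.2500; Cmin,ss = (1673/114)·f/(1−f) ≈ 4.892 mg/L.
Regimen B: f = (1/2)^(3/4) ≈ 0.5946; Cmin,ss = (1001/114)·f/(1−f) ≈ 12.879 mg/L.
Difference ≈ 4.892 − 12.879 ≈ -7.987 mg/L.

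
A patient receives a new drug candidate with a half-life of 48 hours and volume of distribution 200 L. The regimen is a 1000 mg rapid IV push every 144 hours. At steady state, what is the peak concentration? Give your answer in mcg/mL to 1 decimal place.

5.7 mcg/mL

τ = 144 h = 3 half-lives, so f = (1/2)^3 = 0.125.
Accumulation ratio R = 1/(1 − f) = 1/0.875 = 8/7.
Single-dose peak C₀ = D/Vd = 1000/200 = 5 mcg/mL.
Steady-state peak Cmax,ss = C₀·R = 5 × 8/7 ≈ 5.714 mcg/mL.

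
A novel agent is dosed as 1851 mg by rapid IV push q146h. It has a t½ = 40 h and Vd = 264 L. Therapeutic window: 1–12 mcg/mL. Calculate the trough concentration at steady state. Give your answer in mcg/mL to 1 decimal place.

0.6 mcg/mL

k = ln2/t½ = ln2/40 ≈ 0.017329 h⁻¹; fraction remaining f = e^(−kτ) = e^(−0.017329×146) ≈ 0.0797.
Accumulation ratio R = 1/(1 − f) ≈ 1/0.9203 ≈ 1.0866.
Each bolus raises the concentration by D/Vd = 1851/264 ≈ 7.011 mcg/mL.
Steady-state peak Cmax,ss = C₀·R ≈ 7.011 × 1.0866 ≈ 7.618 mcg/mL.
One interval later, Cmin,ss = Cmax,ss·e^(−kτ) ≈ 7.618 × 0.0797 ≈ 0.607 mcg/mL.
Trough 0.6 mcg/mL vs MEC 1 mcg/mL: subtherapeutic.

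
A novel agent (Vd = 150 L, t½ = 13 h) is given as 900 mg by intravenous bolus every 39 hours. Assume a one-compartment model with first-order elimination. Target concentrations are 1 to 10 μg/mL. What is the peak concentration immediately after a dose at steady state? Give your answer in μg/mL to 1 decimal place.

τ = 39 h = 3 half-lives, so f = (1/2)^3 = 0.125.
Accumulation ratio R = 1/(1 − f) = 1/0.875 = 8/7.
Single-dose peak C₀ = D/Vd = 900/150 = 6 μg/mL.
Steady-state peak Cmax,ss = C₀·R = 6 × 8/7 ≈ 6.857 μg/mL.
Peak 6.9 μg/mL vs MTC 10 μg/mL: below toxic threshold.

6.9 μg/mL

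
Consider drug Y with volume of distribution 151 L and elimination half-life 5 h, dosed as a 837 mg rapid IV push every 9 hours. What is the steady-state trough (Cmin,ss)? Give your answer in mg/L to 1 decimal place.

2.2 mg/L

Over one 9-h interval, 9/5 ≈ 1.8 half-lives elapse, leaving f ≈ 0.2872 of each dose.
Accumulation ratio R = 1/(1 − f) ≈ 1/0.7128 ≈ 1.4029.
Single-dose peak C₀ = D/Vd = 837/151 ≈ 5.543 mg/L.
Steady-state peak Cmax,ss = C₀·R ≈ 5.543 × 1.4029 ≈ 7.776 mg/L.
One interval later, Cmin,ss = Cmax,ss·e^(−kτ) ≈ 7.776 × 0.2872 ≈ 2.233 mg/L.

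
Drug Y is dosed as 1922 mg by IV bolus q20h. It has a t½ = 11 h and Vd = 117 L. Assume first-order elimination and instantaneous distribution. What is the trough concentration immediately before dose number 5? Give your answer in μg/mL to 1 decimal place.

6.5 μg/mL

f = (1/2)^(τ/t½) = (1/2)^(20/11) ≈ 0.2836.
C₀ = D/Vd = 1922/117 ≈ 16.427 μg/mL.
Before the 5th dose, 4 doses have been given. Superposition: Cmin = C₀·(f + f² + … + f^4).
≈ 16.427 × (0.2836 + 0.0804 + 0.0228 + 0.0065) ≈ 16.427 × 0.3933 ≈ 6.461 μg/mL.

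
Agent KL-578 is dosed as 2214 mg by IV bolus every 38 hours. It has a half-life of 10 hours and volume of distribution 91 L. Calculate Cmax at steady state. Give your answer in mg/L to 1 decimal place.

τ/t½ = 38/10 ≈ 3.8, so fraction remaining f = (1/2)^(38/10) ≈ 0.0718.
Accumulation ratio R = 1/(1 − f) ≈ 1/0.9282 ≈ 1.0774.
Each bolus raises the concentration by D/Vd = 2214/91 ≈ 24.330 mg/L.
Steady-state peak Cmax,ss = C₀·R ≈ 24.330 × 1.0774 ≈ 26.213 mg/L.

26.2 mg/L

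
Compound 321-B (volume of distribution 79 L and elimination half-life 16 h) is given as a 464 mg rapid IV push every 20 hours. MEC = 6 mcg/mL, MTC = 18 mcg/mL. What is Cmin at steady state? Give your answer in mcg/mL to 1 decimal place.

4.3 mcg/mL

k = ln2/t½ = ln2/16 ≈ 0.043322 h⁻¹; fraction remaining f = e^(−kτ) = e^(−0.043322×20) ≈ 0.4204.
At steady state, accumulation factor R = 1/(1 − e^(−kτ)) ≈ 1.7253.
Single-dose peak C₀ = D/Vd = 464/79 ≈ 5.873 mcg/mL.
Cmax,ss = C₀/(1 − f) ≈ 5.873/0.5796 ≈ 10.133 mcg/mL.
One interval later, Cmin,ss = Cmax,ss·e^(−kτ) ≈ 10.133 × 0.4204 ≈ 4.260 mcg/mL.
Trough 4.3 mcg/mL vs MEC 6 mcg/mL: subtherapeutic.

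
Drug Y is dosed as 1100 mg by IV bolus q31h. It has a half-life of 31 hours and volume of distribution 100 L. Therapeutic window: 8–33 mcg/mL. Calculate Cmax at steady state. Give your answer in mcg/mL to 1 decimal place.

22.0 mcg/mL

τ = 31 h = 1 half-life, so f = (1/2)^1 = 0.5.
At steady state, R = 1/(1 − 0.5) = 2/1.
Single-dose peak C₀ = D/Vd = 1100/100 = 11 mcg/mL.
Steady-state peak Cmax,ss = C₀·R = 11 × 2/1 ≈ 22.000 mcg/mL.
Peak 22.0 mcg/mL vs MTC 33 mcg/mL: below toxic threshold.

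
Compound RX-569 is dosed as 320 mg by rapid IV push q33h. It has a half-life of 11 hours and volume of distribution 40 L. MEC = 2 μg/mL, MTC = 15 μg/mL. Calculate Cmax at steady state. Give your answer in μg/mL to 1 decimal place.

9.1 μg/mL

τ = 33 h = 3 half-lives, so f = (1/2)^3 = 0.125.
Accumulation ratio R = 1/(1 − f) = 1/0.875 = 8/7.
Single-dose peak C₀ = D/Vd = 320/40 = 8 μg/mL.
Steady-state peak Cmax,ss = C₀·R = 8 × 8/7 ≈ 9.143 μg/mL.
Peak 9.1 μg/mL vs MTC 15 μg/mL: below toxic threshold.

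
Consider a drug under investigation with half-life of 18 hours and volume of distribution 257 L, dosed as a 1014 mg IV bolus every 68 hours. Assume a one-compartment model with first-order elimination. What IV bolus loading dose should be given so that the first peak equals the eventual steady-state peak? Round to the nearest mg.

1094 mg

f = (1/2)^(68/18) ≈ 0.072908; accumulation ratio R = 1/(1−f) ≈ 1.07864.
Loading dose to hit Cmax,ss on first dose: D_load = D_maint·R ≈ 1014 × 1.07864 ≈ 1093.74 mg.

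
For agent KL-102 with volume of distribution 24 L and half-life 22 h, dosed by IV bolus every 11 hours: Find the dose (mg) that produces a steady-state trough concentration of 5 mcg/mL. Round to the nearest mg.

50 mg

τ/t½ = 11/22 ≈ 0.5, so f = (1/2)^(11/22) ≈ 0.707107.
Cmin,ss = (D/Vd)·f/(1−f), so D = Cmin,ss·Vd·(1−f)/f.
D = 5 × 24 × (1−f)/f ≈ 5 × 24 × 0.41421 ≈ 49.71 mg.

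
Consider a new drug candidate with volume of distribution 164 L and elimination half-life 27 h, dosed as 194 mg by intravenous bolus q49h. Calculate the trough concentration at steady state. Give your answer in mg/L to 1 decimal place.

Over one 49-h interval, 49/27 ≈ 1.8148 half-lives elapse, leaving f ≈ 0.2842 of each dose.
Accumulation ratio R = 1/(1 − f) ≈ 1/0.7158 ≈ 1.3970.
Each bolus raises the concentration by D/Vd = 194/164 ≈ 1.183 mg/L.
Cmax,ss = C₀/(1 − f) ≈ 1.183/0.7158 ≈ 1.653 mg/L.
Steady-state trough Cmin,ss = Cmax,ss·f ≈ 1.653 × 0.2842 ≈ 0.470 mg/L.

0.5 mg/L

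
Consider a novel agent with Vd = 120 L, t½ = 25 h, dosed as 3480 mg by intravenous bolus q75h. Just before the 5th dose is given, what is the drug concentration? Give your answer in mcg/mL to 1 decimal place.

4.1 mcg/mL

f = (1/2)^(τ/t½) = (1/2)^(75/25) ≈ 0.1250.
C₀ = D/Vd = 3480/120 ≈ 29.000 mcg/mL.
Before the 5th dose, 4 doses have been given. Superposition: Cmin = C₀·(f + f² + … + f^4).
≈ 29.000 × (0.1250 + 0.0156 + 0.0020 + 0.0002) ≈ 29.000 × 0.1428 ≈ 4.141 mcg/mL.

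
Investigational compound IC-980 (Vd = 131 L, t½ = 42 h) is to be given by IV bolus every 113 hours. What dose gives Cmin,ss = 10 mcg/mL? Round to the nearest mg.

τ/t½ = 113/42 ≈ 2.6905, so f = (1/2)^(113/42) ≈ 0.154912.
Cmin,ss = (D/Vd)·f/(1−f), so D = Cmin,ss·Vd·(1−f)/f.
D = 10 × 131 × (1−f)/f ≈ 10 × 131 × 5.45528 ≈ 7146.42 mg.

7146 mg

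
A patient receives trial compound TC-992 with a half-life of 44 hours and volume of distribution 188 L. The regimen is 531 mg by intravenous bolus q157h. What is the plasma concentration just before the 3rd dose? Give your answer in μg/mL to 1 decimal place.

0.3 μg/mL

f = (1/2)^(τ/t½) = (1/2)^(157/44) ≈ 0.0843.
C₀ = D/Vd = 531/188 ≈ 2.824 μg/mL.
Before the 3rd dose, 2 doses have been given. Superposition: Cmin = C₀·(f + f²).
≈ 2.824 × (0.0843 + 0.0071) ≈ 2.824 × 0.0914 ≈ 0.258 μg/mL.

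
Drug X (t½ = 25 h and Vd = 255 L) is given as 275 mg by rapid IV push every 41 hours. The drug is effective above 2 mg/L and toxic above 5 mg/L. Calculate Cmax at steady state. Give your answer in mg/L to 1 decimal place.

1.6 mg/L

Over one 41-h interval, 41/25 ≈ 1.64 half-lives elapse, leaving f ≈ 0.3209 of each dose.
Accumulation ratio R = 1/(1 − f) ≈ 1/0.6791 ≈ 1.4725.
Each bolus raises the concentration by D/Vd = 275/255 ≈ 1.078 mg/L.
Steady-state peak Cmax,ss = C₀·R ≈ 1.078 × 1.4725 ≈ 1.587 mg/L.
Peak 1.6 mg/L vs MTC 5 mg/L: below toxic threshold.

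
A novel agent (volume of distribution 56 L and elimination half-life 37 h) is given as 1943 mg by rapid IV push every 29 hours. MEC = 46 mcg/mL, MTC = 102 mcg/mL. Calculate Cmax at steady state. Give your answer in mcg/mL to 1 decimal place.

82.8 mcg/mL

τ/t½ = 29/37 ≈ 0.78378, so fraction remaining f = (1/2)^(29/37) ≈ 0.5808.
Accumulation ratio R = 1/(1 − f) ≈ 1/0.4192 ≈ 2.3855.
Single-dose peak C₀ = D/Vd = 1943/56 ≈ 34.696 mcg/mL.
Steady-state peak Cmax,ss = C₀·R ≈ 34.696 × 2.3855 ≈ 82.767 mcg/mL.
Peak 82.8 mcg/mL vs MTC 102 mcg/mL: below toxic threshold.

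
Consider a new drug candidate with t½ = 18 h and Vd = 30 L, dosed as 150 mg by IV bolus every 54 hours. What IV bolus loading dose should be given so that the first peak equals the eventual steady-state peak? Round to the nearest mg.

f = (1/2)^(54/18) ≈ 0.125000; accumulation ratio R = 1/(1−f) ≈ 1.14286.
Loading dose to hit Cmax,ss on first dose: D_load = D_maint·R ≈ 150 × 1.14286 ≈ 171.43 mg.

171 mg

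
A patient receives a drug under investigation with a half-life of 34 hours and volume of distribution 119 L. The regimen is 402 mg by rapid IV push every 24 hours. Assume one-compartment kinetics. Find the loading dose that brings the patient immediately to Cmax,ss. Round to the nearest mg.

1039 mg

f = (1/2)^(24/34) ≈ 0.613067; accumulation ratio R = 1/(1−f) ≈ 2.58443.
Loading dose to hit Cmax,ss on first dose: D_load = D_maint·R ≈ 402 × 2.58443 ≈ 1038.94 mg.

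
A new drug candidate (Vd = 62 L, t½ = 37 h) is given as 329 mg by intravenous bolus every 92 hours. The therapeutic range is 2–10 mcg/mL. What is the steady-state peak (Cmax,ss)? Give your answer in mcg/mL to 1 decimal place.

6.5 mcg/mL

τ/t½ = 92/37 ≈ 2.4865, so fraction remaining f = (1/2)^(92/37) ≈ 0.1784.
At steady state, accumulation factor R = 1/(1 − e^(−kτ)) ≈ 1.2171.
Single-dose peak C₀ = D/Vd = 329/62 ≈ 5.306 mcg/mL.
Steady-state peak Cmax,ss = C₀·R ≈ 5.306 × 1.2171 ≈ 6.458 mcg/mL.
Peak 6.5 mcg/mL vs MTC 10 mcg/mL: below toxic threshold.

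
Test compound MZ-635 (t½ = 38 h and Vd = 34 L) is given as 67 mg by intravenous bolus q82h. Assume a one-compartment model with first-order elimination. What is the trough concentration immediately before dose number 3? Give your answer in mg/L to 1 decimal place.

0.5 mg/L

f = (1/2)^(τ/t½) = (1/2)^(82/38) ≈ 0.2241.
C₀ = D/Vd = 67/34 ≈ 1.971 mg/L.
Before the 3rd dose, 2 doses have been given. Superposition: Cmin = C₀·(f + f²).
≈ 1.971 × (0.2241 + 0.0502) ≈ 1.971 × 0.2743 ≈ 0.541 mg/L.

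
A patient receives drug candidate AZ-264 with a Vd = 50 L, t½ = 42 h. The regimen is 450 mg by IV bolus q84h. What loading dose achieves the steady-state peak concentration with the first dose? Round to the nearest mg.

f = (1/2)^(84/42) ≈ 0.250000; accumulation ratio R = 1/(1−f) ≈ 1.33333.
Loading dose to hit Cmax,ss on first dose: D_load = D_maint·R ≈ 450 × 1.33333 ≈ 600.00 mg.

600 mg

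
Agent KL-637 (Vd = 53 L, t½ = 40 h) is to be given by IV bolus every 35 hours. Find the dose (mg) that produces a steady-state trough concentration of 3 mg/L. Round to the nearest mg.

τ/t½ = 35/40 ≈ 0.875, so f = (1/2)^(35/40) ≈ 0.545254.
Cmin,ss = (D/Vd)·f/(1−f), so D = Cmin,ss·Vd·(1−f)/f.
D = 3 × 53 × (1−f)/f ≈ 3 × 53 × 0.83401 ≈ 132.61 mg.

133 mg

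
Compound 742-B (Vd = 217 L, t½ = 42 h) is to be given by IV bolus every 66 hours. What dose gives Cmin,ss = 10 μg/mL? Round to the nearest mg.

4279 mg

τ/t½ = 66/42 ≈ 1.5714, so f = (1/2)^(66/42) ≈ 0.336475.
Cmin,ss = (D/Vd)·f/(1−f), so D = Cmin,ss·Vd·(1−f)/f.
D = 10 × 217 × (1−f)/f ≈ 10 × 217 × 1.97199 ≈ 4279.22 mg.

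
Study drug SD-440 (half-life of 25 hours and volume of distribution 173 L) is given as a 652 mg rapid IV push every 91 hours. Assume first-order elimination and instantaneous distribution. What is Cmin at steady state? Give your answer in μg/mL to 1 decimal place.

τ/t½ = 91/25 ≈ 3.64, so fraction remaining f = (1/2)^(91/25) ≈ 0.0802.
At steady state, accumulation factor R = 1/(1 − e^(−kτ)) ≈ 1.0872.
Each bolus raises the concentration by D/Vd = 652/173 ≈ 3.769 μg/mL.
Steady-state peak Cmax,ss = C₀·R ≈ 3.769 × 1.0872 ≈ 4.098 μg/mL.
Steady-state trough Cmin,ss = Cmax,ss·f ≈ 4.098 × 0.0802 ≈ 0.329 μg/mL.

0.3 μg/mL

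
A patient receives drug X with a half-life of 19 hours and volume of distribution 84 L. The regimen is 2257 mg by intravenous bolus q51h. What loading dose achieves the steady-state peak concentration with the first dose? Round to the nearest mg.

2673 mg

f = (1/2)^(51/19) ≈ 0.155587; accumulation ratio R = 1/(1−f) ≈ 1.18425.
Loading dose to hit Cmax,ss on first dose: D_load = D_maint·R ≈ 2257 × 1.18425 ≈ 2672.85 mg.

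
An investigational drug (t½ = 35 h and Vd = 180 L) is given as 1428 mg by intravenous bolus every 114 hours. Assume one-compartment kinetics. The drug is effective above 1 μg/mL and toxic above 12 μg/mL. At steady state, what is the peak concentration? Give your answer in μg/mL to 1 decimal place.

8.9 μg/mL

Over one 114-h interval, 114/35 ≈ 3.2571 half-lives elapse, leaving f ≈ 0.1046 of each dose.
Accumulation ratio R = 1/(1 − f) ≈ 1/0.8954 ≈ 1.1168.
Single-dose peak C₀ = D/Vd = 1428/180 ≈ 7.933 μg/mL.
Cmax,ss = C₀/(1 − f) ≈ 7.933/0.8954 ≈ 8.860 μg/mL.
Peak 8.9 μg/mL vs MTC 12 μg/mL: below toxic threshold.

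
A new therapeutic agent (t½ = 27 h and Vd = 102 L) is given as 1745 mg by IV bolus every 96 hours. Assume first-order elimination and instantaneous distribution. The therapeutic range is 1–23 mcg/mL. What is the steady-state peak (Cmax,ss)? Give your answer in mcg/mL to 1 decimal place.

τ/t½ = 96/27 ≈ 3.5556, so fraction remaining f = (1/2)^(96/27) ≈ 0.0850.
At steady state, accumulation factor R = 1/(1 − e^(−kτ)) ≈ 1.0929.
Each bolus raises the concentration by D/Vd = 1745/102 ≈ 17.108 mcg/mL.
Cmax,ss = C₀/(1 − f) ≈ 17.108/0.9150 ≈ 18.697 mcg/mL.
Peak 18.7 mcg/mL vs MTC 23 mcg/mL: below toxic threshold.

18.7 mcg/mL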